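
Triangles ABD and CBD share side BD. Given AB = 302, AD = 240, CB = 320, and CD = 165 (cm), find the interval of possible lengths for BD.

155 < BD < 485

From triangle ABD: |302 − 240| < BD < 302 + 240, i.e. 62 < BD < 542.
From triangle CBD: 155 < BD < 485.
Both must hold, so BD lies in the intersection.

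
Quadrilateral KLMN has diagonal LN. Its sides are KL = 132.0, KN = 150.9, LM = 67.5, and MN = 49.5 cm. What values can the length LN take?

18.9 < LN < 117.0

From triangle KLN: |132.0 − 150.9| < LN < 132.0 + 150.9, i.e. 18.9 < LN < 282.9.
From triangle MLN: 18.0 < LN < 117.0.
Both must hold, so LN lies in the intersection.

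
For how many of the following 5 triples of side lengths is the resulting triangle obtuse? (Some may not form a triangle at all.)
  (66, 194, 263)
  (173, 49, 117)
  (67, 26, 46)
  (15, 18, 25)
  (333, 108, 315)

2

(66,194,263): 66+194 ≤ 263, not a triangle
(173,49,117): 49+117 ≤ 173, not a triangle
(67,26,46): 26²+46² = 2792 < 4489 = 67² → obtuse
(15,18,25): 15²+18² = 549 < 625 = 25² → obtuse
(333,108,315): 108²+315² = 110889 = 333² → right
2 of the 5 are obtuse.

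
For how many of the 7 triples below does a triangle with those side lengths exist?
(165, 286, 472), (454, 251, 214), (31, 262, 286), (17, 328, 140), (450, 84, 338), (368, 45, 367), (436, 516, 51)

(165,286,472): 165+286 ≤ 472 → not valid
(214,251,454): 214+251 > 454 → valid
(31,262,286): 31+262 > 286 → valid
(17,140,328): 17+140 ≤ 328 → not valid
(84,338,450): 84+338 ≤ 450 → not valid
(45,367,368): 45+367 > 368 → valid
(51,436,516): 51+436 ≤ 516 → not valid
3 of the 7 triples form a triangle.

3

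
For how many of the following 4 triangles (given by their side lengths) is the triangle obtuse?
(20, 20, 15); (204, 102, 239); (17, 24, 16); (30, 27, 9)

(20,20,15): 15²+20² = 625 > 400 = 20² → acute
(204,102,239): 102²+204² = 52020 < 57121 = 239² → obtuse
(17,24,16): 16²+17² = 545 < 576 = 24² → obtuse
(30,27,9): 9²+27² = 810 < 900 = 30² → obtuse
3 of the 4 are obtuse.

3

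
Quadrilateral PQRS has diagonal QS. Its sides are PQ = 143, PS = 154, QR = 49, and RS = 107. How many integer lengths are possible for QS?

From triangle PQS: 11 < QS < 297.
From triangle RQS: 58 < QS < 156.
Intersection: 58 < QS < 156, so integers 59 through 155: 97 values.

97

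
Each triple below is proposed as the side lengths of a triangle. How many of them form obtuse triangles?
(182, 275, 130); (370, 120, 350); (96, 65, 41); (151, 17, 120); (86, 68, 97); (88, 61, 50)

(182,275,130): 130²+182² = 50024 < 75625 = 275² → obtuse
(370,120,350): 120²+350² = 136900 = 370² → right
(96,65,41): 41²+65² = 5906 < 9216 = 96² → obtuse
(151,17,120): 17+120 ≤ 151, not a triangle
(86,68,97): 68²+86² = 12020 > 9409 = 97² → acute
(88,61,50): 50²+61² = 6221 < 7744 = 88² → obtuse
3 of the 6 are obtuse.

3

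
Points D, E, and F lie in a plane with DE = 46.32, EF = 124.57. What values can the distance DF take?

By the triangle inequality, |46.32 − 124.57| ≤ DF ≤ 46.32 + 124.57.

78.25 ≤ DF ≤ 170.89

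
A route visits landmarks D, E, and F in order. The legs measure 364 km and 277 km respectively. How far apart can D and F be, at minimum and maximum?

87 ≤ DF ≤ 641 km

By the triangle inequality, |364 − 277| ≤ DF ≤ 364 + 277.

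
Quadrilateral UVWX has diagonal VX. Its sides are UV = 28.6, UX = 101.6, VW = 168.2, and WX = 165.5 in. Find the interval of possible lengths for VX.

73.0 < VX < 130.2

From triangle UVX: |28.6 − 101.6| < VX < 28.6 + 101.6, i.e. 73.0 < VX < 130.2.
From triangle WVX: 2.7 < VX < 333.7.
Both must hold, so VX lies in the intersection.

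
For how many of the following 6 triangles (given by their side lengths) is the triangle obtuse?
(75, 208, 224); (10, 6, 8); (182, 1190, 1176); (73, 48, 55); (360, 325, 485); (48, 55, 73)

(75,208,224): 75²+208² = 48889 < 50176 = 224² → obtuse
(10,6,8): 6²+8² = 100 = 10² → right
(182,1190,1176): 182²+1176² = 1416100 = 1190² → right
(73,48,55): 48²+55² = 5329 = 73² → right
(360,325,485): 325²+360² = 235225 = 485² → right
(48,55,73): 48²+55² = 5329 = 73² → right
1 of the 6 is obtuse.

1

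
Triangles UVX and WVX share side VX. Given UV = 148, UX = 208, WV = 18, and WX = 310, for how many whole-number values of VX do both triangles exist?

35

From triangle UVX: 60 < VX < 356.
From triangle WVX: 292 < VX < 328.
Intersection: 292 < VX < 328, so integers 293 through 327: 35 values.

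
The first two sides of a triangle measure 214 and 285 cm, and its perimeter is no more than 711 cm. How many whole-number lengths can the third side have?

Triangle inequality: 71 < x < 499. Perimeter ≤ 711 gives x ≤ 711 − 214 − 285 = 212.
So 71 < x ≤ 212; integers 72 through 212: 141 values.

141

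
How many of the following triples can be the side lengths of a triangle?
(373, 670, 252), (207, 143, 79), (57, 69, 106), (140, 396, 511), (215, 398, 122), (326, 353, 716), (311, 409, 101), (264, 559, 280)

(252,373,670): 252+373 ≤ 670 → not valid
(79,143,207): 79+143 > 207 → valid
(57,69,106): 57+69 > 106 → valid
(140,396,511): 140+396 > 511 → valid
(122,215,398): 122+215 ≤ 398 → not valid
(326,353,716): 326+353 ≤ 716 → not valid
(101,311,409): 101+311 > 409 → valid
(264,280,559): 264+280 ≤ 559 → not valid
4 of the 8 triples form a triangle.

4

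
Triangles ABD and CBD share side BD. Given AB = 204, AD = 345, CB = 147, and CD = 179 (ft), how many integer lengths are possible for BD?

From triangle ABD: 141 < BD < 549.
From triangle CBD: 32 < BD < 326.
Intersection: 141 < BD < 326, so integers 142 through 325: 184 values.

184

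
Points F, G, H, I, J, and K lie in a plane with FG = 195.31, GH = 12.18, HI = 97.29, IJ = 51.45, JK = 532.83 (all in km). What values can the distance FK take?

176.60 ≤ FK ≤ 889.06 km

The maximum is all hops collinear in one direction: 195.31 + 12.18 + 97.29 + 51.45 + 532.83 = 889.06.
The longest hop is 532.83; the others sum to 356.23. Folding the others back against it leaves at least 532.83 − 356.23 = 176.60.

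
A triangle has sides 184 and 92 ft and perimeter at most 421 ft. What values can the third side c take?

Triangle inequality alone gives 92 < c < 276.
The perimeter condition gives c ≤ 421 − 184 − 92 = 145.
Intersecting the two: 92 < c ≤ 145.

92 < c ≤ 145 ft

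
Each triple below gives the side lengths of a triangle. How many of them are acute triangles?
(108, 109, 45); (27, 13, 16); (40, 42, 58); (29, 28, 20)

2

(108,109,45): 45²+108² = 13689 > 11881 = 109² → acute
(27,13,16): 13²+16² = 425 < 729 = 27² → obtuse
(40,42,58): 40²+42² = 3364 = 58² → right
(29,28,20): 20²+28² = 1184 > 841 = 29² → acute
2 of the 4 are acute.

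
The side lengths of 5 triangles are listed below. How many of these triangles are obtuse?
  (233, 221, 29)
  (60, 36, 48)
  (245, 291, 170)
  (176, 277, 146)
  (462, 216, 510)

(233,221,29): 29²+221² = 49682 < 54289 = 233² → obtuse
(60,36,48): 36²+48² = 3600 = 60² → right
(245,291,170): 170²+245² = 88925 > 84681 = 291² → acute
(176,277,146): 146²+176² = 52292 < 76729 = 277² → obtuse
(462,216,510): 216²+462² = 260100 = 510² → right
2 of the 5 are obtuse.

2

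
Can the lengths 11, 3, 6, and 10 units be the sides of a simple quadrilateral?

Yes

A quadrilateral exists iff every side is shorter than the sum of the others — equivalently, the longest side is less than the sum of the rest.
Longest side 11 < 19 (sum of the remaining 3), so yes.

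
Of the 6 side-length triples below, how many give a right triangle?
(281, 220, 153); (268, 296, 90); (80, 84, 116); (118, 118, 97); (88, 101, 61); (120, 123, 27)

(281,220,153): 153²+220² = 71809 < 78961 = 281² → obtuse
(268,296,90): 90²+268² = 79924 < 87616 = 296² → obtuse
(80,84,116): 80²+84² = 13456 = 116² → right
(118,118,97): 97²+118² = 23333 > 13924 = 118² → acute
(88,101,61): 61²+88² = 11465 > 10201 = 101² → acute
(120,123,27): 27²+120² = 15129 = 123² → right
2 of the 6 are right.

2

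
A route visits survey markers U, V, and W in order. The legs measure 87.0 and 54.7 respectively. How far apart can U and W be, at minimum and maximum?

32.3 ≤ UW ≤ 141.7

By the triangle inequality, |87.0 − 54.7| ≤ UW ≤ 87.0 + 54.7.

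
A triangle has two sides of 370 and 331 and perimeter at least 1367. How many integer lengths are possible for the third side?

35

Triangle inequality: 39 < x < 701. Perimeter ≥ 1367 gives x ≥ 1367 − 370 − 331 = 666.
So 666 ≤ x < 701; integers 666 through 700: 35 values.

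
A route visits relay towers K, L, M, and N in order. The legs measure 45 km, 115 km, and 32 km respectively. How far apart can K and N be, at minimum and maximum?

38 ≤ KN ≤ 192 km

The maximum is all hops collinear in one direction: 45 + 115 + 32 = 192.
The longest hop is 115; the others sum to 77. Folding the others back against it leaves at least 115 − 77 = 38.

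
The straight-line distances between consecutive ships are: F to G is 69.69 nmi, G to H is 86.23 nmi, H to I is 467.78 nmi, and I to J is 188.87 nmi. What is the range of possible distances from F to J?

122.99 ≤ FJ ≤ 812.57 nmi

The maximum is all hops collinear in one direction: 69.69 + 86.23 + 467.78 + 188.87 = 812.57.
The longest hop is 467.78; the others sum to 344.79. Folding the others back against it leaves at least 467.78 − 344.79 = 122.99.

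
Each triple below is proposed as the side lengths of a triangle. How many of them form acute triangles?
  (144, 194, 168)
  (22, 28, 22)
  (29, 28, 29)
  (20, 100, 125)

3

(144,194,168): 144²+168² = 48960 > 37636 = 194² → acute
(22,28,22): 22²+22² = 968 > 784 = 28² → acute
(29,28,29): 28²+29² = 1625 > 841 = 29² → acute
(20,100,125): 20+100 ≤ 125, not a triangle
3 of the 4 are acute.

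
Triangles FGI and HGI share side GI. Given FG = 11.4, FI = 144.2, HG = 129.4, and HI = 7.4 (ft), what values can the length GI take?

From triangle FGI: |11.4 − 144.2| < GI < 11.4 + 144.2, i.e. 132.8 < GI < 155.6.
From triangle HGI: 122.0 < GI < 136.8.
Both must hold, so GI lies in the intersection.

132.8 < GI < 136.8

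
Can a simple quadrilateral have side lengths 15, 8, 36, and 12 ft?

No

For a quadrilateral, each side must be shorter than the sum of the others.
Here the longest side is 36, but the remaining 3 sides sum to only 35.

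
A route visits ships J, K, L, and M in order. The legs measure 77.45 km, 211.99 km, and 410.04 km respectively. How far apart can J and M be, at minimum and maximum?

120.60 ≤ JM ≤ 699.48 km

The maximum is all hops collinear in one direction: 77.45 + 211.99 + 410.04 = 699.48.
The longest hop is 410.04; the others sum to 289.44. Folding the others back against it leaves at least 410.04 − 289.44 = 120.60.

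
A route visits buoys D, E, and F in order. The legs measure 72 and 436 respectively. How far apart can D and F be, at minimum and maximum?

By the triangle inequality, |72 − 436| ≤ DF ≤ 72 + 436.

364 ≤ DF ≤ 508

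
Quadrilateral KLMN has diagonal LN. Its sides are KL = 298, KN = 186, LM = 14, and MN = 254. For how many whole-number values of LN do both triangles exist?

From triangle KLN: 112 < LN < 484.
From triangle MLN: 240 < LN < 268.
Intersection: 240 < LN < 268, so integers 241 through 267: 27 values.

27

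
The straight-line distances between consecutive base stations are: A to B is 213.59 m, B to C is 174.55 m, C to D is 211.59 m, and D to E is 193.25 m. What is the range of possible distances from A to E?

The maximum is all hops collinear in one direction: 213.59 + 174.55 + 211.59 + 193.25 = 792.98.
The longest hop is 213.59; the others sum to 579.39. Since 213.59 ≤ 579.39, the path can fold back on itself completely, so the minimum distance is 0.

0 ≤ AE ≤ 792.98 m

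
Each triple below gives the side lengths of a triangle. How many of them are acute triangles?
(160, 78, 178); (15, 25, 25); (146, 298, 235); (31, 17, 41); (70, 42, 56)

1

(160,78,178): 78²+160² = 31684 = 178² → right
(15,25,25): 15²+25² = 850 > 625 = 25² → acute
(146,298,235): 146²+235² = 76541 < 88804 = 298² → obtuse
(31,17,41): 17²+31² = 1250 < 1681 = 41² → obtuse
(70,42,56): 42²+56² = 4900 = 70² → right
1 of the 5 is acute.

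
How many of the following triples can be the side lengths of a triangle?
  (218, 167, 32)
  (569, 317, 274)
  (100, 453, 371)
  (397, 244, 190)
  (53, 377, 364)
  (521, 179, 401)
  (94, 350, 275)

(32,167,218): 32+167 ≤ 218 → not valid
(274,317,569): 274+317 > 569 → valid
(100,371,453): 100+371 > 453 → valid
(190,244,397): 190+244 > 397 → valid
(53,364,377): 53+364 > 377 → valid
(179,401,521): 179+401 > 521 → valid
(94,275,350): 94+275 > 350 → valid
6 of the 7 triples form a triangle.

6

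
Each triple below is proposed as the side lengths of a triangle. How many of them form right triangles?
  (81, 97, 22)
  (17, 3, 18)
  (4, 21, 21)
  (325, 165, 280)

1

(81,97,22): 22²+81² = 7045 < 9409 = 97² → obtuse
(17,3,18): 3²+17² = 298 < 324 = 18² → obtuse
(4,21,21): 4²+21² = 457 > 441 = 21² → acute
(325,165,280): 165²+280² = 105625 = 325² → right
1 of the 4 is right.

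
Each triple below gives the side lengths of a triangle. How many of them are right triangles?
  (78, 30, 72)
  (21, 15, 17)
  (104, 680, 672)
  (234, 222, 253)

(78,30,72): 30²+72² = 6084 = 78² → right
(21,15,17): 15²+17² = 514 > 441 = 21² → acute
(104,680,672): 104²+672² = 462400 = 680² → right
(234,222,253): 222²+234² = 104040 > 64009 = 253² → acute
2 of the 4 are right.

2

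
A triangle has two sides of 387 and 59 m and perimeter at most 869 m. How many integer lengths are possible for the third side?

Triangle inequality: 328 < x < 446. Perimeter ≤ 869 gives x ≤ 869 − 387 − 59 = 423.
So 328 < x ≤ 423; integers 329 through 423: 95 values.

95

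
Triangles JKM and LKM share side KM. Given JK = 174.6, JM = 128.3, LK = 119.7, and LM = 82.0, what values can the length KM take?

46.3 < KM < 201.7

From triangle JKM: |174.6 − 128.3| < KM < 174.6 + 128.3, i.e. 46.3 < KM < 302.9.
From triangle LKM: 37.7 < KM < 201.7.
Both must hold, so KM lies in the intersection.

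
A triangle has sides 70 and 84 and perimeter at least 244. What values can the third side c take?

Triangle inequality alone gives 14 < c < 154.
The perimeter condition gives c ≥ 244 − 70 − 84 = 90.
Intersecting the two: 90 ≤ c < 154.

90 ≤ c < 154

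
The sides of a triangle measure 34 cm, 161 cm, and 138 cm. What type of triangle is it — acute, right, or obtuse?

Compare the square of the longest side to the sum of squares of the other two: 34² + 138² = 20200 < 25921 = 161².

obtuse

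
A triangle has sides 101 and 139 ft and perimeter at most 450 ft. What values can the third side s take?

Triangle inequality alone gives 38 < s < 240.
The perimeter condition gives s ≤ 450 − 101 − 139 = 210.
Intersecting the two: 38 < s ≤ 210.

38 < s ≤ 210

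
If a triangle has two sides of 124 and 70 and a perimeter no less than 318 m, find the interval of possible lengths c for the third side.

Triangle inequality alone gives 54 < c < 194.
The perimeter condition gives c ≥ 318 − 124 − 70 = 124.
Intersecting the two: 124 ≤ c < 194.

124 ≤ c < 194 m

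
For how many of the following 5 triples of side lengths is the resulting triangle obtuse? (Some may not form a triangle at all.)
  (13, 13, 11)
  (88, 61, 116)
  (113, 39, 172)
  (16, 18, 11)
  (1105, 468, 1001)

(13,13,11): 11²+13² = 290 > 169 = 13² → acute
(88,61,116): 61²+88² = 11465 < 13456 = 116² → obtuse
(113,39,172): 39+113 ≤ 172, not a triangle
(16,18,11): 11²+16² = 377 > 324 = 18² → acute
(1105,468,1001): 468²+1001² = 1221025 = 1105² → right
1 of the 5 is obtuse.

1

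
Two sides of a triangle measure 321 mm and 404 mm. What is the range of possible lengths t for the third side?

83 < t < 725

By the triangle inequality, t must be less than 321 + 404 = 725 and greater than |321 − 404| = 83.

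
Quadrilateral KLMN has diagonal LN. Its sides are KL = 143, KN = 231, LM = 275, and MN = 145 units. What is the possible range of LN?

130 < LN < 374

From triangle KLN: |143 − 231| < LN < 143 + 231, i.e. 88 < LN < 374.
From triangle MLN: 130 < LN < 420.
Both must hold, so LN lies in the intersection.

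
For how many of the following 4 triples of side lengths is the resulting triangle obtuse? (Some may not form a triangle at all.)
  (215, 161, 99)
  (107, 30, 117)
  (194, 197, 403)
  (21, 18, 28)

3

(215,161,99): 99²+161² = 35722 < 46225 = 215² → obtuse
(107,30,117): 30²+107² = 12349 < 13689 = 117² → obtuse
(194,197,403): 194+197 ≤ 403, not a triangle
(21,18,28): 18²+21² = 765 < 784 = 28² → obtuse
3 of the 4 are obtuse.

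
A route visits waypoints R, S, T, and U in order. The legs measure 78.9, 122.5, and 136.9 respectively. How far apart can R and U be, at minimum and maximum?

0 ≤ RU ≤ 338.3

The maximum is all hops collinear in one direction: 78.9 + 122.5 + 136.9 = 338.3.
The longest hop is 136.9; the others sum to 201.4. Since 136.9 ≤ 201.4, the path can fold back on itself completely, so the minimum distance is 0.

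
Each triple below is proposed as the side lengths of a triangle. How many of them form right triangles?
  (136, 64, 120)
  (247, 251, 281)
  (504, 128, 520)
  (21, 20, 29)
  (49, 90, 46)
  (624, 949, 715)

4

(136,64,120): 64²+120² = 18496 = 136² → right
(247,251,281): 247²+251² = 124010 > 78961 = 281² → acute
(504,128,520): 128²+504² = 270400 = 520² → right
(21,20,29): 20²+21² = 841 = 29² → right
(49,90,46): 46²+49² = 4517 < 8100 = 90² → obtuse
(624,949,715): 624²+715² = 900601 = 949² → right
4 of the 6 are right.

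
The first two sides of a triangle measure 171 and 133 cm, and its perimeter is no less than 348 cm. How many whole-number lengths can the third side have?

260

Triangle inequality: 38 < x < 304. Perimeter ≥ 348 gives x ≥ 348 − 171 − 133 = 44.
So 44 ≤ x < 304; integers 44 through 303: 260 values.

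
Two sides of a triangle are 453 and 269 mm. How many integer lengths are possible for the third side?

The third side lies in the open interval (184, 722).
Integers from 185 to 721 inclusive: 721 − 185 + 1 = 537.

537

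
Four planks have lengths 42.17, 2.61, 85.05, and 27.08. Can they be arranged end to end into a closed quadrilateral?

For a quadrilateral, each side must be shorter than the sum of the others.
Here the longest side is 85.05, but the remaining 3 sides sum to only 71.86.

No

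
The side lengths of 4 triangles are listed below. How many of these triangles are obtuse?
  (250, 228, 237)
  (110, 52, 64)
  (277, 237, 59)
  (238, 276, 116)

3

(250,228,237): 228²+237² = 108153 > 62500 = 250² → acute
(110,52,64): 52²+64² = 6800 < 12100 = 110² → obtuse
(277,237,59): 59²+237² = 59650 < 76729 = 277² → obtuse
(238,276,116): 116²+238² = 70100 < 76176 = 276² → obtuse
3 of the 4 are obtuse.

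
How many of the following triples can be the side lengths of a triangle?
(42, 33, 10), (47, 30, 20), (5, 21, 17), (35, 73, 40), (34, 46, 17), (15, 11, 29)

(10,33,42): 10+33 > 42 → valid
(20,30,47): 20+30 > 47 → valid
(5,17,21): 5+17 > 21 → valid
(35,40,73): 35+40 > 73 → valid
(17,34,46): 17+34 > 46 → valid
(11,15,29): 11+15 ≤ 29 → not valid
5 of the 6 triples form a triangle.

5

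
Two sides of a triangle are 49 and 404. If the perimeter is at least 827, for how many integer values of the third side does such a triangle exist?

Triangle inequality: 355 < x < 453. Perimeter ≥ 827 gives x ≥ 827 − 49 − 404 = 374.
So 374 ≤ x < 453; integers 374 through 452: 79 values.

79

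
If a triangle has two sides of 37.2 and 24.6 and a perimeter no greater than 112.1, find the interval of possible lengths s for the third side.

Triangle inequality alone gives 12.6 < s < 61.8.
The perimeter condition gives s ≤ 112.1 − 37.2 − 24.6 = 50.3.
Intersecting the two: 12.6 < s ≤ 50.3.

12.6 < s ≤ 50.3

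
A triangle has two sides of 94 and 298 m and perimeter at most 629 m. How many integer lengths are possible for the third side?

Triangle inequality: 204 < x < 392. Perimeter ≤ 629 gives x ≤ 629 − 94 − 298 = 237.
So 204 < x ≤ 237; integers 205 through 237: 33 values.

33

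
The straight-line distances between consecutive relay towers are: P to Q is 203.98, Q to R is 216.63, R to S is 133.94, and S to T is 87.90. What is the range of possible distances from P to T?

The maximum is all hops collinear in one direction: 203.98 + 216.63 + 133.94 + 87.90 = 642.45.
The longest hop is 216.63; the others sum to 425.82. Since 216.63 ≤ 425.82, the path can fold back on itself completely, so the minimum distance is 0.

0 ≤ PT ≤ 642.45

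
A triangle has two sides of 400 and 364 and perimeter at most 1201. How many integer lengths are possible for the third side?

Triangle inequality: 36 < x < 764. Perimeter ≤ 1201 gives x ≤ 1201 − 400 − 364 = 437.
So 36 < x ≤ 437; integers 37 through 437: 401 values.

401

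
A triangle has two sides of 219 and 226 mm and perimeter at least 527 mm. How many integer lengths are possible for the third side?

Triangle inequality: 7 < x < 445. Perimeter ≥ 527 gives x ≥ 527 − 219 − 226 = 82.
So 82 ≤ x < 445; integers 82 through 444: 363 values.

363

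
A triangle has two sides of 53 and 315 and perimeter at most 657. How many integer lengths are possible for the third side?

27

Triangle inequality: 262 < x < 368. Perimeter ≤ 657 gives x ≤ 657 − 53 − 315 = 289.
So 262 < x ≤ 289; integers 263 through 289: 27 values.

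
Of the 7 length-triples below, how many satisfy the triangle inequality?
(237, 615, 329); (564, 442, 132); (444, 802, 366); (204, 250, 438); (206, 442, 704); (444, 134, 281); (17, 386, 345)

3

(237,329,615): 237+329 ≤ 615 → not valid
(132,442,564): 132+442 > 564 → valid
(366,444,802): 366+444 > 802 → valid
(204,250,438): 204+250 > 438 → valid
(206,442,704): 206+442 ≤ 704 → not valid
(134,281,444): 134+281 ≤ 444 → not valid
(17,345,386): 17+345 ≤ 386 → not valid
3 of the 7 triples form a triangle.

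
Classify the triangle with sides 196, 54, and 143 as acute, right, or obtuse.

Compare the square of the longest side to the sum of squares of the other two: 54² + 143² = 23365 < 38416 = 196².

obtuse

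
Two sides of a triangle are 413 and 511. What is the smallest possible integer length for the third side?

The third side must be strictly greater than |413 − 511| = 98.
The smallest integer above 98 is 99.

99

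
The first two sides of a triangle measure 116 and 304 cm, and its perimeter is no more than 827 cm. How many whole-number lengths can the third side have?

219

Triangle inequality: 188 < x < 420. Perimeter ≤ 827 gives x ≤ 827 − 116 − 304 = 407.
So 188 < x ≤ 407; integers 189 through 407: 219 values.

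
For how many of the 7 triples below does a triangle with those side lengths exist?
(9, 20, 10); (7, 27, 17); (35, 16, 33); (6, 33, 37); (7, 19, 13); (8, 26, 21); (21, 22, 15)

5

(9,10,20): 9+10 ≤ 20 → not valid
(7,17,27): 7+17 ≤ 27 → not valid
(16,33,35): 16+33 > 35 → valid
(6,33,37): 6+33 > 37 → valid
(7,13,19): 7+13 > 19 → valid
(8,21,26): 8+21 > 26 → valid
(15,21,22): 15+21 > 22 → valid
5 of the 7 triples form a triangle.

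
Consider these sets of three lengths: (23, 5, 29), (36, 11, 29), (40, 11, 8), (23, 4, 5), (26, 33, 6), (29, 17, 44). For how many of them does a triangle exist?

(5,23,29): 5+23 ≤ 29 → not valid
(11,29,36): 11+29 > 36 → valid
(8,11,40): 8+11 ≤ 40 → not valid
(4,5,23): 4+5 ≤ 23 → not valid
(6,26,33): 6+26 ≤ 33 → not valid
(17,29,44): 17+29 > 44 → valid
2 of the 6 triples form a triangle.

2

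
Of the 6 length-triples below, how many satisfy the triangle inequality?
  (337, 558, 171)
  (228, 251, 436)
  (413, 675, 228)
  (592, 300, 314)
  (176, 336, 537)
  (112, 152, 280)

2

(171,337,558): 171+337 ≤ 558 → not valid
(228,251,436): 228+251 > 436 → valid
(228,413,675): 228+413 ≤ 675 → not valid
(300,314,592): 300+314 > 592 → valid
(176,336,537): 176+336 ≤ 537 → not valid
(112,152,280): 112+152 ≤ 280 → not valid
2 of the 6 triples form a triangle.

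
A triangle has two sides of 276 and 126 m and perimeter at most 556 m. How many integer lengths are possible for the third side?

Triangle inequality: 150 < x < 402. Perimeter ≤ 556 gives x ≤ 556 − 276 − 126 = 154.
So 150 < x ≤ 154; integers 151 through 154: 4 values.

4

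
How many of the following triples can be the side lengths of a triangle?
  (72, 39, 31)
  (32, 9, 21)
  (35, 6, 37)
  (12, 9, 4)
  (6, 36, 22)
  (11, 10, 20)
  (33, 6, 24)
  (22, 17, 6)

(31,39,72): 31+39 ≤ 72 → not valid
(9,21,32): 9+21 ≤ 32 → not valid
(6,35,37): 6+35 > 37 → valid
(4,9,12): 4+9 > 12 → valid
(6,22,36): 6+22 ≤ 36 → not valid
(10,11,20): 10+11 > 20 → valid
(6,24,33): 6+24 ≤ 33 → not valid
(6,17,22): 6+17 > 22 → valid
4 of the 8 triples form a triangle.

4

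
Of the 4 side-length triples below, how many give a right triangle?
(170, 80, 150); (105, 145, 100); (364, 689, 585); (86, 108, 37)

3

(170,80,150): 80²+150² = 28900 = 170² → right
(105,145,100): 100²+105² = 21025 = 145² → right
(364,689,585): 364²+585² = 474721 = 689² → right
(86,108,37): 37²+86² = 8765 < 11664 = 108² → obtuse
3 of the 4 are right.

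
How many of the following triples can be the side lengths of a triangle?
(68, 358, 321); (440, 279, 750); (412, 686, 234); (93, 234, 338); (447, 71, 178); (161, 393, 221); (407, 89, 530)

(68,321,358): 68+321 > 358 → valid
(279,440,750): 279+440 ≤ 750 → not valid
(234,412,686): 234+412 ≤ 686 → not valid
(93,234,338): 93+234 ≤ 338 → not valid
(71,178,447): 71+178 ≤ 447 → not valid
(161,221,393): 161+221 ≤ 393 → not valid
(89,407,530): 89+407 ≤ 530 → not valid
1 of the 7 triples forms a triangle.

1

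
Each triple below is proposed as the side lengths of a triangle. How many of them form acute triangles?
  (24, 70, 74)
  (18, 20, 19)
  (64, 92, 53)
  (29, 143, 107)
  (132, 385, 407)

(24,70,74): 24²+70² = 5476 = 74² → right
(18,20,19): 18²+19² = 685 > 400 = 20² → acute
(64,92,53): 53²+64² = 6905 < 8464 = 92² → obtuse
(29,143,107): 29+107 ≤ 143, not a triangle
(132,385,407): 132²+385² = 165649 = 407² → right
1 of the 5 is acute.

1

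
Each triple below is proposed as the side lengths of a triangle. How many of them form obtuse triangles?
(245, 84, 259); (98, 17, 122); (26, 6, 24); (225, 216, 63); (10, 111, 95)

(245,84,259): 84²+245² = 67081 = 259² → right
(98,17,122): 17+98 ≤ 122, not a triangle
(26,6,24): 6²+24² = 612 < 676 = 26² → obtuse
(225,216,63): 63²+216² = 50625 = 225² → right
(10,111,95): 10+95 ≤ 111, not a triangle
1 of the 5 is obtuse.

1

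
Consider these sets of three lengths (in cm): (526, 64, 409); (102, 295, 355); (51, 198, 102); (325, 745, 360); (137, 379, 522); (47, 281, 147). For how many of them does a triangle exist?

1

(64,409,526): 64+409 ≤ 526 → not valid
(102,295,355): 102+295 > 355 → valid
(51,102,198): 51+102 ≤ 198 → not valid
(325,360,745): 325+360 ≤ 745 → not valid
(137,379,522): 137+379 ≤ 522 → not valid
(47,147,281): 47+147 ≤ 281 → not valid
1 of the 6 triples forms a triangle.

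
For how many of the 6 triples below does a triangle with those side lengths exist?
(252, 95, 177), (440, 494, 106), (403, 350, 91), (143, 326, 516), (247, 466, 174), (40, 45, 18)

(95,177,252): 95+177 > 252 → valid
(106,440,494): 106+440 > 494 → valid
(91,350,403): 91+350 > 403 → valid
(143,326,516): 143+326 ≤ 516 → not valid
(174,247,466): 174+247 ≤ 466 → not valid
(18,40,45): 18+40 > 45 → valid
4 of the 6 triples form a triangle.

4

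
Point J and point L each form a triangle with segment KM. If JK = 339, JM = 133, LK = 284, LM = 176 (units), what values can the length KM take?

206 < KM < 460

From triangle JKM: |339 − 133| < KM < 339 + 133, i.e. 206 < KM < 472.
From triangle LKM: 108 < KM < 460.
Both must hold, so KM lies in the intersection.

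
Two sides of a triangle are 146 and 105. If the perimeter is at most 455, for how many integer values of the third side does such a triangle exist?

Triangle inequality: 41 < x < 251. Perimeter ≤ 455 gives x ≤ 455 − 146 − 105 = 204.
So 41 < x ≤ 204; integers 42 through 204: 163 values.

163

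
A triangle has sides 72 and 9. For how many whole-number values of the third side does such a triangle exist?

17

The third side lies in the open interval (63, 81).
Integers from 64 to 80 inclusive: 80 − 64 + 1 = 17.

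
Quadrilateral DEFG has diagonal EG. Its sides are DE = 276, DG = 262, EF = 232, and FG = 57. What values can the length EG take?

From triangle DEG: |276 − 262| < EG < 276 + 262, i.e. 14 < EG < 538.
From triangle FEG: 175 < EG < 289.
Both must hold, so EG lies in the intersection.

175 < EG < 289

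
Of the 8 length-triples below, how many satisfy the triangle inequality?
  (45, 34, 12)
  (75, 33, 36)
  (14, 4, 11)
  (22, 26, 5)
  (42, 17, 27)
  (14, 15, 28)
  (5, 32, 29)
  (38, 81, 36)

6

(12,34,45): 12+34 > 45 → valid
(33,36,75): 33+36 ≤ 75 → not valid
(4,11,14): 4+11 > 14 → valid
(5,22,26): 5+22 > 26 → valid
(17,27,42): 17+27 > 42 → valid
(14,15,28): 14+15 > 28 → valid
(5,29,32): 5+29 > 32 → valid
(36,38,81): 36+38 ≤ 81 → not valid
6 of the 8 triples form a triangle.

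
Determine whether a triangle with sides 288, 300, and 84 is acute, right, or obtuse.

Compare the square of the longest side to the sum of squares of the other two: 84² + 288² = 90000 = 300².

right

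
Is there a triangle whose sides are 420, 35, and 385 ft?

The two shorter sides sum to 420, exactly equal to the longest side 420.
That gives only a degenerate (flat) triangle — the inequality must be strict.

No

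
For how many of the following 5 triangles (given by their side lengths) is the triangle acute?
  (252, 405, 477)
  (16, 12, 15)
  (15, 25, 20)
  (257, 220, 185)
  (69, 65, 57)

3

(252,405,477): 252²+405² = 227529 = 477² → right
(16,12,15): 12²+15² = 369 > 256 = 16² → acute
(15,25,20): 15²+20² = 625 = 25² → right
(257,220,185): 185²+220² = 82625 > 66049 = 257² → acute
(69,65,57): 57²+65² = 7474 > 4761 = 69² → acute
3 of the 5 are acute.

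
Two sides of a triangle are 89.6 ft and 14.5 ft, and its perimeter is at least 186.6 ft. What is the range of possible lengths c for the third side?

82.5 ≤ c < 104.1 ft

Triangle inequality alone gives 75.1 < c < 104.1.
The perimeter condition gives c ≥ 186.6 − 89.6 − 14.5 = 82.5.
Intersecting the two: 82.5 ≤ c < 104.1.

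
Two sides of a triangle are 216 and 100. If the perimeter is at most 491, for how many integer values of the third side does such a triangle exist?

59

Triangle inequality: 116 < x < 316. Perimeter ≤ 491 gives x ≤ 491 − 216 − 100 = 175.
So 116 < x ≤ 175; integers 117 through 175: 59 values.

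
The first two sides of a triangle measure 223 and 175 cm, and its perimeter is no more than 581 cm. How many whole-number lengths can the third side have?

Triangle inequality: 48 < x < 398. Perimeter ≤ 581 gives x ≤ 581 − 223 − 175 = 183.
So 48 < x ≤ 183; integers 49 through 183: 135 values.

135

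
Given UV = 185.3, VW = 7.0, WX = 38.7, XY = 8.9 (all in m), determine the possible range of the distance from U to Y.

The maximum is all hops collinear in one direction: 185.3 + 7.0 + 38.7 + 8.9 = 239.9.
The longest hop is 185.3; the others sum to 54.6. Folding the others back against it leaves at least 185.3 − 54.6 = 130.7.

130.7 ≤ UY ≤ 239.9 m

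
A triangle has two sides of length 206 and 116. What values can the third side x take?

By the triangle inequality, x must be less than 206 + 116 = 322 and greater than |206 − 116| = 90.

90 < x < 322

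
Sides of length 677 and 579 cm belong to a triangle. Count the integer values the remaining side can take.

The third side lies in the open interval (98, 1256).
Integers from 99 to 1255 inclusive: 1255 − 99 + 1 = 1157.

1157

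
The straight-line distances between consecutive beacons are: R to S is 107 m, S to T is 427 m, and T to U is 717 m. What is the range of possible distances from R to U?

The maximum is all hops collinear in one direction: 107 + 427 + 717 = 1251.
The longest hop is 717; the others sum to 534. Folding the others back against it leaves at least 717 − 534 = 183.

183 ≤ RU ≤ 1251 m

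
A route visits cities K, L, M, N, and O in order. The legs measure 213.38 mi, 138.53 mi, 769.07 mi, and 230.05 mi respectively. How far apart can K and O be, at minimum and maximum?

The maximum is all hops collinear in one direction: 213.38 + 138.53 + 769.07 + 230.05 = 1351.03.
The longest hop is 769.07; the others sum to 581.96. Folding the others back against it leaves at least 769.07 − 581.96 = 187.11.

187.11 ≤ KO ≤ 1351.03 mi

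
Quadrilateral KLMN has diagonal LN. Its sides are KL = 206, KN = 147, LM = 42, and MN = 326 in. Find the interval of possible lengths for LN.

From triangle KLN: |206 − 147| < LN < 206 + 147, i.e. 59 < LN < 353.
From triangle MLN: 284 < LN < 368.
Both must hold, so LN lies in the intersection.

284 < LN < 353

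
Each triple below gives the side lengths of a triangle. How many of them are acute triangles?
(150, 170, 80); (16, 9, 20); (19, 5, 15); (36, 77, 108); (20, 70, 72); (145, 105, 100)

1

(150,170,80): 80²+150² = 28900 = 170² → right
(16,9,20): 9²+16² = 337 < 400 = 20² → obtuse
(19,5,15): 5²+15² = 250 < 361 = 19² → obtuse
(36,77,108): 36²+77² = 7225 < 11664 = 108² → obtuse
(20,70,72): 20²+70² = 5300 > 5184 = 72² → acute
(145,105,100): 100²+105² = 21025 = 145² → right
1 of the 6 is acute.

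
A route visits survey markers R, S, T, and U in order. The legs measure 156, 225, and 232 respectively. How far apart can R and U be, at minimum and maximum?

The maximum is all hops collinear in one direction: 156 + 225 + 232 = 613.
The longest hop is 232; the others sum to 381. Since 232 ≤ 381, the path can fold back on itself completely, so the minimum distance is 0.

0 ≤ RU ≤ 613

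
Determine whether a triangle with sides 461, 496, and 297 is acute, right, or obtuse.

acute

Compare the square of the longest side to the sum of squares of the other two: 297² + 461² = 300730 > 246016 = 496².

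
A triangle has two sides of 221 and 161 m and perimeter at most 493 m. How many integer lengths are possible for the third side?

Triangle inequality: 60 < x < 382. Perimeter ≤ 493 gives x ≤ 493 − 221 − 161 = 111.
So 60 < x ≤ 111; integers 61 through 111: 51 values.

51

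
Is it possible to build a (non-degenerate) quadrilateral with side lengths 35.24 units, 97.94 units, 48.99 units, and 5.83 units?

For a quadrilateral, each side must be shorter than the sum of the others.
Here the longest side is 97.94, but the remaining 3 sides sum to only 90.06.

No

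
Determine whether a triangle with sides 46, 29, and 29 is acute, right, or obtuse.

Compare the square of the longest side to the sum of squares of the other two: 29² + 29² = 1682 < 2116 = 46².

obtuse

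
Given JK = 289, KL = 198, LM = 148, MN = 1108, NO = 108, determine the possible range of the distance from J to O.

The maximum is all hops collinear in one direction: 289 + 198 + 148 + 1108 + 108 = 1851.
The longest hop is 1108; the others sum to 743. Folding the others back against it leaves at least 1108 − 743 = 365.

365 ≤ JO ≤ 1851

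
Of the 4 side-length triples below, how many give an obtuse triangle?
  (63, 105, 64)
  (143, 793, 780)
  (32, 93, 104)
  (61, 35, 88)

(63,105,64): 63²+64² = 8065 < 11025 = 105² → obtuse
(143,793,780): 143²+780² = 628849 = 793² → right
(32,93,104): 32²+93² = 9673 < 10816 = 104² → obtuse
(61,35,88): 35²+61² = 4946 < 7744 = 88² → obtuse
3 of the 4 are obtuse.

3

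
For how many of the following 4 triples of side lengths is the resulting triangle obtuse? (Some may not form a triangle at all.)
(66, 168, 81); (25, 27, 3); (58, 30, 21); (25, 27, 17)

1

(66,168,81): 66+81 ≤ 168, not a triangle
(25,27,3): 3²+25² = 634 < 729 = 27² → obtuse
(58,30,21): 21+30 ≤ 58, not a triangle
(25,27,17): 17²+25² = 914 > 729 = 27² → acute
1 of the 4 is obtuse.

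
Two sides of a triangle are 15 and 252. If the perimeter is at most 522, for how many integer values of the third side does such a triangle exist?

Triangle inequality: 237 < x < 267. Perimeter ≤ 522 gives x ≤ 522 − 15 − 252 = 255.
So 237 < x ≤ 255; integers 238 through 255: 18 values.

18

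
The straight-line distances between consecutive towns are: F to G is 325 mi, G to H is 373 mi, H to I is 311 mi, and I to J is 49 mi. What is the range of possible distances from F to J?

0 ≤ FJ ≤ 1058 mi

The maximum is all hops collinear in one direction: 325 + 373 + 311 + 49 = 1058.
The longest hop is 373; the others sum to 685. Since 373 ≤ 685, the path can fold back on itself completely, so the minimum distance is 0.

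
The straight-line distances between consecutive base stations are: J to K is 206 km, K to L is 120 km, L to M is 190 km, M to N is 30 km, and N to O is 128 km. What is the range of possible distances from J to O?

0 ≤ JO ≤ 674 km

The maximum is all hops collinear in one direction: 206 + 120 + 190 + 30 + 128 = 674.
The longest hop is 206; the others sum to 468. Since 206 ≤ 468, the path can fold back on itself completely, so the minimum distance is 0.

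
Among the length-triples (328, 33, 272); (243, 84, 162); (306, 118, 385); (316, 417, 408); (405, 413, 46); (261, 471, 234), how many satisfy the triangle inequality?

5

(33,272,328): 33+272 ≤ 328 → not valid
(84,162,243): 84+162 > 243 → valid
(118,306,385): 118+306 > 385 → valid
(316,408,417): 316+408 > 417 → valid
(46,405,413): 46+405 > 413 → valid
(234,261,471): 234+261 > 471 → valid
5 of the 6 triples form a triangle.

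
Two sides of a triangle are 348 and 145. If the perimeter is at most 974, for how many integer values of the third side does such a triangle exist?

278

Triangle inequality: 203 < x < 493. Perimeter ≤ 974 gives x ≤ 974 − 348 − 145 = 481.
So 203 < x ≤ 481; integers 204 through 481: 278 values.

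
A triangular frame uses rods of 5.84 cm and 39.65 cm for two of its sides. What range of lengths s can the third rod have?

By the triangle inequality, s must be less than 5.84 + 39.65 = 45.49 and greater than |5.84 − 39.65| = 33.81.

33.81 < s < 45.49 (cm)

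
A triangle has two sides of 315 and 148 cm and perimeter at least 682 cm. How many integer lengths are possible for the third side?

244

Triangle inequality: 167 < x < 463. Perimeter ≥ 682 gives x ≥ 682 − 315 − 148 = 219.
So 219 ≤ x < 463; integers 219 through 462: 244 values.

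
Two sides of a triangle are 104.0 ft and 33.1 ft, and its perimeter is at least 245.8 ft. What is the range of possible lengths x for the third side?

108.7 ≤ x < 137.1 ft

Triangle inequality alone gives 70.9 < x < 137.1.
The perimeter condition gives x ≥ 245.8 − 104.0 − 33.1 = 108.7.
Intersecting the two: 108.7 ≤ x < 137.1.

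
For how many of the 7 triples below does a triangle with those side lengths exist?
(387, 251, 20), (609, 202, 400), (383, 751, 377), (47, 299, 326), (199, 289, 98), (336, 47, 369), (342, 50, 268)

4

(20,251,387): 20+251 ≤ 387 → not valid
(202,400,609): 202+400 ≤ 609 → not valid
(377,383,751): 377+383 > 751 → valid
(47,299,326): 47+299 > 326 → valid
(98,199,289): 98+199 > 289 → valid
(47,336,369): 47+336 > 369 → valid
(50,268,342): 50+268 ≤ 342 → not valid
4 of the 7 triples form a triangle.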